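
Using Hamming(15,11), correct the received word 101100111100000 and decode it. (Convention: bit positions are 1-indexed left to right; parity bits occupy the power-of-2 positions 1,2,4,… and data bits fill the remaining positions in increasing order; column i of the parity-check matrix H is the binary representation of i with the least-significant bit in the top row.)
Syndrome s = H · r^T (mod 2), r = 101100111100000:
  s[0] = (101010101010101)·(101100111100000) mod 2 = 1+0+1+0+0+0+1+0+1+0+0+0+0+0+0 mod 2 = 0
  s[1] = (011001100110011)·(101100111100000) mod 2 = 0+0+1+0+0+0+1+0+0+1+0+0+0+0+0 mod 2 = 1
  s[2] = (000111100001111)·(101100111100000) mod 2 = 0+0+0+1+0+0+1+0+0+0+0+0+0+0+0 mod 2 = 0
  s[3] = (000000011111111)·(101100111100000) mod 2 = 0+0+0+0+0+0+0+1+1+1+0+0+0+0+0 mod 2 = 1
Syndrome = 0101
Column 10 of H equals this syndrome → error at bit 10 (1-indexed).
Flip bit 10: 101100111100000 → 101100111000000
Extract data bits at positions {3,5,6,7,9,10,11,12,13,14,15}: 10011000000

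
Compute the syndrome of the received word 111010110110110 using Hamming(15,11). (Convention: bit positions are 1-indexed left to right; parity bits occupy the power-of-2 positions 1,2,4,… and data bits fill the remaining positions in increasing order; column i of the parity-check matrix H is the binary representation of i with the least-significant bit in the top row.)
Syndrome s = H · r^T (mod 2), r = 111010110110110:
  s[0] = (101010101010101)·(111010110110110) mod 2 = 1+0+1+0+1+0+1+0+0+0+1+0+1+0+0 mod 2 = 0
  s[1] = (011001100110011)·(111010110110110) mod 2 = 0+1+1+0+0+0+1+0+0+1+1+0+0+1+0 mod 2 = 0
  s[2] = (000111100001111)·(111010110110110) mod 2 = 0+0+0+0+1+0+1+0+0+0+0+0+1+1+0 mod 2 = 0
  s[3] = (000000011111111)·(111010110110110) mod 2 = 0+0+0+0+0+0+0+1+0+1+1+0+1+1+0 mod 2 = 1
Syndrome = 0001
Non-zero syndrome: error at position 8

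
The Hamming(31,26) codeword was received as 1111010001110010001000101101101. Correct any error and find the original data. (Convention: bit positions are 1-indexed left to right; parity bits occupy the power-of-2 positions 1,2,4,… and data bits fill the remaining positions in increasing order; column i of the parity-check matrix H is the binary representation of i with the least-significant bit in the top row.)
Syndrome s = H · r^T (mod 2), r = 1111010001110010001000101101101:
  s[0] = (1010101010101010101010101010101)·(1111010001110010001000101101101) mod 2 = 1+0+1+0+0+0+0+0+0+0+1+0+0+0+1+0+0+0+1+0+0+0+1+0+1+0+0+0+1+0+1 mod 2 = 1
  s[1] = (0110011001100110011001100110011)·(1111010001110010001000101101101) mod 2 = 0+1+1+0+0+1+0+0+0+1+1+0+0+0+1+0+0+0+1+0+0+0+1+0+0+1+0+0+0+0+1 mod 2 = 0
  s[2] = (0001111000011110000111100001111)·(1111010001110010001000101101101) mod 2 = 0+0+0+1+0+1+0+0+0+0+0+1+0+0+1+0+0+0+0+0+0+0+1+0+0+0+0+1+1+0+1 mod 2 = 0
  s[3] = (0000000111111110000000011111111)·(1111010001110010001000101101101) mod 2 = 0+0+0+0+0+0+0+0+0+1+1+1+0+0+1+0+0+0+0+0+0+0+0+0+1+1+0+1+1+0+1 mod 2 = 1
  s[4] = (0000000000000001111111111111111)·(1111010001110010001000101101101) mod 2 = 0+0+0+0+0+0+0+0+0+0+0+0+0+0+0+0+0+0+1+0+0+0+1+0+1+1+0+1+1+0+1 mod 2 = 1
Syndrome = 10011
Column 25 of H equals this syndrome → error at bit 25 (1-indexed).
Flip bit 25: 1111010001110010001000101101101 → 1111010001110010001000100101101
Extract data bits at positions {3,5,6,7,9,10,11,12,13,14,15,17,18,19,20,21,22,23,24,25,26,27,28,29,30,31}: 10100111001001000100101101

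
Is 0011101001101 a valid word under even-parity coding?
Sum of all bits: 0+0+1+1+1+0+1+0+0+1+1+0+1 = 7; 7 mod 2 = 1. Result is 1 → parity error detected.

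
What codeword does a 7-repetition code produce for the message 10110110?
Repeat each bit 7× and concatenate:
1→1111111  0→0000000  1→1111111  1→1111111  0→0000000  1→1111111  1→1111111  0→0000000
Codeword = 11111110000000111111111111110000000111111111111110000000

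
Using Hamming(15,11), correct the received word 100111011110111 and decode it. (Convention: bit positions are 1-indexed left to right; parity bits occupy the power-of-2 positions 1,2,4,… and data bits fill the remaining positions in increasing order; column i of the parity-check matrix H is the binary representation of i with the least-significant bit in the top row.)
Syndrome s = H · r^T (mod 2), r = 100111011110111:
  s[0] = (101010101010101)·(100111011110111) mod 2 = 1+0+0+0+1+0+0+0+1+0+1+0+1+0+1 mod 2 = 0
  s[1] = (011001100110011)·(100111011110111) mod 2 = 0+0+0+0+0+1+0+0+0+1+1+0+0+1+1 mod 2 = 1
  s[2] = (000111100001111)·(100111011110111) mod 2 = 0+0+0+1+1+1+0+0+0+0+0+0+1+1+1 mod 2 = 0
  s[3] = (000000011111111)·(100111011110111) mod 2 = 0+0+0+0+0+0+0+1+1+1+1+0+1+1+1 mod 2 = 1
Syndrome = 0101
Column 10 of H equals this syndrome → error at bit 10 (1-indexed).
Flip bit 10: 100111011110111 → 100111011010111
Extract data bits at positions {3,5,6,7,9,10,11,12,13,14,15}: 01101010111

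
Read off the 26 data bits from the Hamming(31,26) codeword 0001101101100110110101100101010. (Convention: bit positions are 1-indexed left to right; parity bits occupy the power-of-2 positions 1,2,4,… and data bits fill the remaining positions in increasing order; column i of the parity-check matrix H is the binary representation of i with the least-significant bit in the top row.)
Parity bits occupy power-of-2 positions; data bits are at positions {3,5,6,7,9,10,11,12,13,14,15,17,18,19,20,21,22,23,24,25,26,27,28,29,30,31} (1-indexed).
Extract: c[3]=0 c[5]=1 c[6]=0 c[7]=1 c[9]=0 c[10]=1 c[11]=1 c[12]=0 c[13]=0 c[14]=1 c[15]=1 c[17]=1 c[18]=1 c[19]=0 c[20]=1 c[21]=0 c[22]=1 c[23]=1 c[24]=0 c[25]=0 c[26]=1 c[27]=0 c[28]=1 c[29]=0 c[30]=1 c[31]=0
Data = 01010110011110101100101010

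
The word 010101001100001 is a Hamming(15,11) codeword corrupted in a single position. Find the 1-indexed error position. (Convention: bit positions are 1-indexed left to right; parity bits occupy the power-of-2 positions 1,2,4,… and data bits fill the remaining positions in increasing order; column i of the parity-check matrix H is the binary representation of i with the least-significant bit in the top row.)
Syndrome s = H · r^T (mod 2), r = 010101001100001:
  s[0] = (101010101010101)·(010101001100001) mod 2 = 0+0+0+0+0+0+0+0+1+0+0+0+0+0+1 mod 2 = 0
  s[1] = (011001100110011)·(010101001100001) mod 2 = 0+1+0+0+0+1+0+0+0+1+0+0+0+0+1 mod 2 = 0
  s[2] = (000111100001111)·(010101001100001) mod 2 = 0+0+0+1+0+1+0+0+0+0+0+0+0+0+1 mod 2 = 1
  s[3] = (000000011111111)·(010101001100001) mod 2 = 0+0+0+0+0+0+0+0+1+1+0+0+0+0+1 mod 2 = 1
Syndrome = 0011
Column i of H is the binary representation of i, so the syndrome is the binary index of the flipped bit.
Read s = 0011 with s[0] as LSB: 0·2^0 + 0·2^1 + 1·2^2 + 1·2^3 = 12.
Error is at bit position 12.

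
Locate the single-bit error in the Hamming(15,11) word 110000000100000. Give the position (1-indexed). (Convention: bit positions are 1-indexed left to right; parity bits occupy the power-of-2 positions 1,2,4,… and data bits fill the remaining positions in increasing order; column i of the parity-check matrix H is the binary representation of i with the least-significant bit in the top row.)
Syndrome s = H · r^T (mod 2), r = 110000000100000:
  s[0] = (101010101010101)·(110000000100000) mod 2 = 1+0+0+0+0+0+0+0+0+0+0+0+0+0+0 mod 2 = 1
  s[1] = (011001100110011)·(110000000100000) mod 2 = 0+1+0+0+0+0+0+0+0+1+0+0+0+0+0 mod 2 = 0
  s[2] = (000111100001111)·(110000000100000) mod 2 = 0+0+0+0+0+0+0+0+0+0+0+0+0+0+0 mod 2 = 0
  s[3] = (000000011111111)·(110000000100000) mod 2 = 0+0+0+0+0+0+0+0+0+1+0+0+0+0+0 mod 2 = 1
Syndrome = 1001
Column i of H is the binary representation of i, so the syndrome is the binary index of the flipped bit.
Read s = 1001 with s[0] as LSB: 1·2^0 + 0·2^1 + 0·2^2 + 1·2^3 = 9.
Error is at bit position 9.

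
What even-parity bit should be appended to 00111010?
Sum of data bits: 0+0+1+1+1+0+1+0 = 4.
4 mod 2 = 0, so parity bit = 0.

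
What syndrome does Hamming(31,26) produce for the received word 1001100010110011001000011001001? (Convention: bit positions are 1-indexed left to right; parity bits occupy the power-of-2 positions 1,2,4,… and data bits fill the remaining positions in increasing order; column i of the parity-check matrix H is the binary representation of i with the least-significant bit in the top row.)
Syndrome s = H · r^T (mod 2), r = 1001100010110011001000011001001:
  s[0] = (1010101010101010101010101010101)·(1001100010110011001000011001001) mod 2 = 1+0+0+0+1+0+0+0+1+0+1+0+0+0+1+0+0+0+1+0+0+0+0+0+1+0+0+0+0+0+1 mod 2 = 0
  s[1] = (0110011001100110011001100110011)·(1001100010110011001000011001001) mod 2 = 0+0+0+0+0+0+0+0+0+0+1+0+0+0+1+0+0+0+1+0+0+0+0+0+0+0+0+0+0+0+1 mod 2 = 0
  s[2] = (0001111000011110000111100001111)·(1001100010110011001000011001001) mod 2 = 0+0+0+1+1+0+0+0+0+0+0+1+0+0+1+0+0+0+0+0+0+0+0+0+0+0+0+1+0+0+1 mod 2 = 0
  s[3] = (0000000111111110000000011111111)·(1001100010110011001000011001001) mod 2 = 0+0+0+0+0+0+0+0+1+0+1+1+0+0+1+0+0+0+0+0+0+0+0+1+1+0+0+1+0+0+1 mod 2 = 0
  s[4] = (0000000000000001111111111111111)·(1001100010110011001000011001001) mod 2 = 0+0+0+0+0+0+0+0+0+0+0+0+0+0+0+1+0+0+1+0+0+0+0+1+1+0+0+1+0+0+1 mod 2 = 0
Syndrome = 00000
s = 0: no error detected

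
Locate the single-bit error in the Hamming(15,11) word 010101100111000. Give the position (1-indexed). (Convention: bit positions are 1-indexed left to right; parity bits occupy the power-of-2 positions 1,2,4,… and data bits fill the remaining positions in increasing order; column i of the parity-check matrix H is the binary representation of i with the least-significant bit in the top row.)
Syndrome s = H · r^T (mod 2), r = 010101100111000:
  s[0] = (101010101010101)·(010101100111000) mod 2 = 0+0+0+0+0+0+1+0+0+0+1+0+0+0+0 mod 2 = 0
  s[1] = (011001100110011)·(010101100111000) mod 2 = 0+1+0+0+0+1+1+0+0+1+1+0+0+0+0 mod 2 = 1
  s[2] = (000111100001111)·(010101100111000) mod 2 = 0+0+0+1+0+1+1+0+0+0+0+1+0+0+0 mod 2 = 0
  s[3] = (000000011111111)·(010101100111000) mod 2 = 0+0+0+0+0+0+0+0+0+1+1+1+0+0+0 mod 2 = 1
Syndrome = 0101
Column i of H is the binary representation of i, so the syndrome is the binary index of the flipped bit.
Read s = 0101 with s[0] as LSB: 0·2^0 + 1·2^1 + 0·2^2 + 1·2^3 = 10.
Error is at bit position 10.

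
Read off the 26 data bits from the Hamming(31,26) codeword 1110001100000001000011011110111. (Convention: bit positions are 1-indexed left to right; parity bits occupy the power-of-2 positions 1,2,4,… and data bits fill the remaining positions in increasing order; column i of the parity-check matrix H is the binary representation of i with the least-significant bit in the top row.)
Parity bits occupy power-of-2 positions; data bits are at positions {3,5,6,7,9,10,11,12,13,14,15,17,18,19,20,21,22,23,24,25,26,27,28,29,30,31} (1-indexed).
Extract: c[3]=1 c[5]=0 c[6]=0 c[7]=1 c[9]=0 c[10]=0 c[11]=0 c[12]=0 c[13]=0 c[14]=0 c[15]=0 c[17]=0 c[18]=0 c[19]=0 c[20]=0 c[21]=1 c[22]=1 c[23]=0 c[24]=1 c[25]=1 c[26]=1 c[27]=1 c[28]=0 c[29]=1 c[30]=1 c[31]=1
Data = 10010000000000011011110111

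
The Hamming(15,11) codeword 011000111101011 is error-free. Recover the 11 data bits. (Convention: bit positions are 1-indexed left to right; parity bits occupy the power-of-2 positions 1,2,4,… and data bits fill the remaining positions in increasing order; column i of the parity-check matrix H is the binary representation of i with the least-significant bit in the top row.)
Parity bits occupy power-of-2 positions; data bits are at positions {3,5,6,7,9,10,11,12,13,14,15} (1-indexed).
Extract: c[3]=1 c[5]=0 c[6]=0 c[7]=1 c[9]=1 c[10]=1 c[11]=0 c[12]=1 c[13]=0 c[14]=1 c[15]=1
Data = 10011101011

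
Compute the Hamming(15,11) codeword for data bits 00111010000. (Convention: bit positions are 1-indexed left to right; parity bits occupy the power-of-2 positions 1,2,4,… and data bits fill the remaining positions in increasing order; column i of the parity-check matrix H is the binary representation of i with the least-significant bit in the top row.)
Codeword c = d · G (mod 2), d = 00111010000:
  c[0] = d·G[:,0] = (00111010000)·(11011010101) mod 2 = 0+0+0+1+1+0+1+0+0+0+0 mod 2 = 1
  c[1] = d·G[:,1] = (00111010000)·(10110110011) mod 2 = 0+0+1+1+0+0+1+0+0+0+0 mod 2 = 1
  c[2] = d·G[:,2] = (00111010000)·(10000000000) mod 2 = 0+0+0+0+0+0+0+0+0+0+0 mod 2 = 0
  c[3] = d·G[:,3] = (00111010000)·(01110001111) mod 2 = 0+0+1+1+0+0+0+0+0+0+0 mod 2 = 0
  c[4] = d·G[:,4] = (00111010000)·(01000000000) mod 2 = 0+0+0+0+0+0+0+0+0+0+0 mod 2 = 0
  c[5] = d·G[:,5] = (00111010000)·(00100000000) mod 2 = 0+0+1+0+0+0+0+0+0+0+0 mod 2 = 1
  c[6] = d·G[:,6] = (00111010000)·(00010000000) mod 2 = 0+0+0+1+0+0+0+0+0+0+0 mod 2 = 1
  c[7] = d·G[:,7] = (00111010000)·(00001111111) mod 2 = 0+0+0+0+1+0+1+0+0+0+0 mod 2 = 0
  c[8] = d·G[:,8] = (00111010000)·(00001000000) mod 2 = 0+0+0+0+1+0+0+0+0+0+0 mod 2 = 1
  c[9] = d·G[:,9] = (00111010000)·(00000100000) mod 2 = 0+0+0+0+0+0+0+0+0+0+0 mod 2 = 0
  c[10] = d·G[:,10] = (00111010000)·(00000010000) mod 2 = 0+0+0+0+0+0+1+0+0+0+0 mod 2 = 1
  c[11] = d·G[:,11] = (00111010000)·(00000001000) mod 2 = 0+0+0+0+0+0+0+0+0+0+0 mod 2 = 0
  c[12] = d·G[:,12] = (00111010000)·(00000000100) mod 2 = 0+0+0+0+0+0+0+0+0+0+0 mod 2 = 0
  c[13] = d·G[:,13] = (00111010000)·(00000000010) mod 2 = 0+0+0+0+0+0+0+0+0+0+0 mod 2 = 0
  c[14] = d·G[:,14] = (00111010000)·(00000000001) mod 2 = 0+0+0+0+0+0+0+0+0+0+0 mod 2 = 0
Codeword = 110001101010000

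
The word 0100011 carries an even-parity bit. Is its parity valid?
Sum of all bits: 0+1+0+0+0+1+1 = 3; 3 mod 2 = 1. Result is 1 → parity error detected.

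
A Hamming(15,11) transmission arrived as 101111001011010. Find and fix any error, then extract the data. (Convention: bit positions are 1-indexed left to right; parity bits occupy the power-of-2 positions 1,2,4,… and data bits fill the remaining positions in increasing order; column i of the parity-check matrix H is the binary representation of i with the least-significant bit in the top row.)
Syndrome s = H · r^T (mod 2), r = 101111001011010:
  s[0] = (101010101010101)·(101111001011010) mod 2 = 1+0+1+0+1+0+0+0+1+0+1+0+0+0+0 mod 2 = 1
  s[1] = (011001100110011)·(101111001011010) mod 2 = 0+0+1+0+0+1+0+0+0+0+1+0+0+1+0 mod 2 = 0
  s[2] = (000111100001111)·(101111001011010) mod 2 = 0+0+0+1+1+1+0+0+0+0+0+1+0+1+0 mod 2 = 1
  s[3] = (000000011111111)·(101111001011010) mod 2 = 0+0+0+0+0+0+0+0+1+0+1+1+0+1+0 mod 2 = 0
Syndrome = 1010
Column 5 of H equals this syndrome → error at bit 5 (1-indexed).
Flip bit 5: 101111001011010 → 101101001011010
Extract data bits at positions {3,5,6,7,9,10,11,12,13,14,15}: 10101011010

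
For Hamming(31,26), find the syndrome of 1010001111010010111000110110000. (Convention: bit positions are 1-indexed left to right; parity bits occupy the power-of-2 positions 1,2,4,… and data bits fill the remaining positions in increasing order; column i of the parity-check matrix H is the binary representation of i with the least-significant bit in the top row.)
Syndrome s = H · r^T (mod 2), r = 1010001111010010111000110110000:
  s[0] = (1010101010101010101010101010101)·(1010001111010010111000110110000) mod 2 = 1+0+1+0+0+0+1+0+1+0+0+0+0+0+1+0+1+0+1+0+0+0+1+0+0+0+1+0+0+0+0 mod 2 = 1
  s[1] = (0110011001100110011001100110011)·(1010001111010010111000110110000) mod 2 = 0+0+1+0+0+0+1+0+0+1+0+0+0+0+1+0+0+1+1+0+0+0+1+0+0+1+1+0+0+0+0 mod 2 = 1
  s[2] = (0001111000011110000111100001111)·(1010001111010010111000110110000) mod 2 = 0+0+0+0+0+0+1+0+0+0+0+1+0+0+1+0+0+0+0+0+0+0+1+0+0+0+0+0+0+0+0 mod 2 = 0
  s[3] = (0000000111111110000000011111111)·(1010001111010010111000110110000) mod 2 = 0+0+0+0+0+0+0+1+1+1+0+1+0+0+1+0+0+0+0+0+0+0+0+1+0+1+1+0+0+0+0 mod 2 = 0
  s[4] = (0000000000000001111111111111111)·(1010001111010010111000110110000) mod 2 = 0+0+0+0+0+0+0+0+0+0+0+0+0+0+0+0+1+1+1+0+0+0+1+1+0+1+1+0+0+0+0 mod 2 = 1
Syndrome = 11001
Non-zero syndrome: error at position 19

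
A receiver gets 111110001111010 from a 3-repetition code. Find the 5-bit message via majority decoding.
Split into 3-bit blocks and majority-vote each:
  block 1 = 111: 3 ones, 0 zeros → 1
  block 2 = 110: 2 ones, 1 zeros → 1
  block 3 = 001: 1 ones, 2 zeros → 0
  block 4 = 111: 3 ones, 0 zeros → 1
  block 5 = 010: 1 ones, 2 zeros → 0
Decoded = 11010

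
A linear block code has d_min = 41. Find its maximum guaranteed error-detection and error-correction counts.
(a) Detection requires d_min ≥ e+1, so e ≤ d_min − 1 = 40.
(b) Correction requires d_min ≥ 2t+1, so t ≤ ⌊(d_min − 1)/2⌋ = ⌊40/2⌋ = 20.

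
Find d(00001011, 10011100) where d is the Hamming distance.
XOR = 10010111, count of 1s = 5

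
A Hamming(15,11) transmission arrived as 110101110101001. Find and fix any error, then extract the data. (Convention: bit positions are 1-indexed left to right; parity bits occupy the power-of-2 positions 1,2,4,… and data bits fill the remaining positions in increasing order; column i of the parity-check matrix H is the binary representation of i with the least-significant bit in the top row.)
Syndrome s = H · r^T (mod 2), r = 110101110101001:
  s[0] = (101010101010101)·(110101110101001) mod 2 = 1+0+0+0+0+0+1+0+0+0+0+0+0+0+1 mod 2 = 1
  s[1] = (011001100110011)·(110101110101001) mod 2 = 0+1+0+0+0+1+1+0+0+1+0+0+0+0+1 mod 2 = 1
  s[2] = (000111100001111)·(110101110101001) mod 2 = 0+0+0+1+0+1+1+0+0+0+0+1+0+0+1 mod 2 = 1
  s[3] = (000000011111111)·(110101110101001) mod 2 = 0+0+0+0+0+0+0+1+0+1+0+1+0+0+1 mod 2 = 0
Syndrome = 1110
Column 7 of H equals this syndrome → error at bit 7 (1-indexed).
Flip bit 7: 110101110101001 → 110101010101001
Extract data bits at positions {3,5,6,7,9,10,11,12,13,14,15}: 00100101001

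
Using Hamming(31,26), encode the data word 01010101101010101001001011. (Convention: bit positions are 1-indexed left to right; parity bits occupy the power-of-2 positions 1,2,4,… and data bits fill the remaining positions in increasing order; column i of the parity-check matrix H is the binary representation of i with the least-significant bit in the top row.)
Codeword c = d · G (mod 2), d = 01010101101010101001001011:
  c[0] = d·G[:,0] = (01010101101010101001001011)·(11011010101101010101010101) mod 2 = 0+1+0+1+0+0+0+0+1+0+1+0+0+0+0+0+0+0+0+1+0+0+0+0+0+1 mod 2 = 0
  c[1] = d·G[:,1] = (01010101101010101001001011)·(10110110011011001100110011) mod 2 = 0+0+0+1+0+1+0+0+0+0+1+0+1+0+0+0+1+0+0+0+0+0+0+0+1+1 mod 2 = 1
  c[2] = d·G[:,2] = (01010101101010101001001011)·(10000000000000000000000000) mod 2 = 0+0+0+0+0+0+0+0+0+0+0+0+0+0+0+0+0+0+0+0+0+0+0+0+0+0 mod 2 = 0
  c[3] = d·G[:,3] = (01010101101010101001001011)·(01110001111000111100001111) mod 2 = 0+1+0+1+0+0+0+1+1+0+1+0+0+0+1+0+1+0+0+0+0+0+1+0+1+1 mod 2 = 0
  c[4] = d·G[:,4] = (01010101101010101001001011)·(01000000000000000000000000) mod 2 = 0+1+0+0+0+0+0+0+0+0+0+0+0+0+0+0+0+0+0+0+0+0+0+0+0+0 mod 2 = 1
  c[5] = d·G[:,5] = (01010101101010101001001011)·(00100000000000000000000000) mod 2 = 0+0+0+0+0+0+0+0+0+0+0+0+0+0+0+0+0+0+0+0+0+0+0+0+0+0 mod 2 = 0
  c[6] = d·G[:,6] = (01010101101010101001001011)·(00010000000000000000000000) mod 2 = 0+0+0+1+0+0+0+0+0+0+0+0+0+0+0+0+0+0+0+0+0+0+0+0+0+0 mod 2 = 1
  c[7] = d·G[:,7] = (01010101101010101001001011)·(00001111111000000011111111) mod 2 = 0+0+0+0+0+1+0+1+1+0+1+0+0+0+0+0+0+0+0+1+0+0+1+0+1+1 mod 2 = 0
  c[8] = d·G[:,8] = (01010101101010101001001011)·(00001000000000000000000000) mod 2 = 0+0+0+0+0+0+0+0+0+0+0+0+0+0+0+0+0+0+0+0+0+0+0+0+0+0 mod 2 = 0
  c[9] = d·G[:,9] = (01010101101010101001001011)·(00000100000000000000000000) mod 2 = 0+0+0+0+0+1+0+0+0+0+0+0+0+0+0+0+0+0+0+0+0+0+0+0+0+0 mod 2 = 1
  c[10] = d·G[:,10] = (01010101101010101001001011)·(00000010000000000000000000) mod 2 = 0+0+0+0+0+0+0+0+0+0+0+0+0+0+0+0+0+0+0+0+0+0+0+0+0+0 mod 2 = 0
  c[11] = d·G[:,11] = (01010101101010101001001011)·(00000001000000000000000000) mod 2 = 0+0+0+0+0+0+0+1+0+0+0+0+0+0+0+0+0+0+0+0+0+0+0+0+0+0 mod 2 = 1
  c[12] = d·G[:,12] = (01010101101010101001001011)·(00000000100000000000000000) mod 2 = 0+0+0+0+0+0+0+0+1+0+0+0+0+0+0+0+0+0+0+0+0+0+0+0+0+0 mod 2 = 1
  c[13] = d·G[:,13] = (01010101101010101001001011)·(00000000010000000000000000) mod 2 = 0+0+0+0+0+0+0+0+0+0+0+0+0+0+0+0+0+0+0+0+0+0+0+0+0+0 mod 2 = 0
  c[14] = d·G[:,14] = (01010101101010101001001011)·(00000000001000000000000000) mod 2 = 0+0+0+0+0+0+0+0+0+0+1+0+0+0+0+0+0+0+0+0+0+0+0+0+0+0 mod 2 = 1
  c[15] = d·G[:,15] = (01010101101010101001001011)·(00000000000111111111111111) mod 2 = 0+0+0+0+0+0+0+0+0+0+0+0+1+0+1+0+1+0+0+1+0+0+1+0+1+1 mod 2 = 1
  c[16] = d·G[:,16] = (01010101101010101001001011)·(00000000000100000000000000) mod 2 = 0+0+0+0+0+0+0+0+0+0+0+0+0+0+0+0+0+0+0+0+0+0+0+0+0+0 mod 2 = 0
  c[17] = d·G[:,17] = (01010101101010101001001011)·(00000000000010000000000000) mod 2 = 0+0+0+0+0+0+0+0+0+0+0+0+1+0+0+0+0+0+0+0+0+0+0+0+0+0 mod 2 = 1
  c[18] = d·G[:,18] = (01010101101010101001001011)·(00000000000001000000000000) mod 2 = 0+0+0+0+0+0+0+0+0+0+0+0+0+0+0+0+0+0+0+0+0+0+0+0+0+0 mod 2 = 0
  c[19] = d·G[:,19] = (01010101101010101001001011)·(00000000000000100000000000) mod 2 = 0+0+0+0+0+0+0+0+0+0+0+0+0+0+1+0+0+0+0+0+0+0+0+0+0+0 mod 2 = 1
  c[20] = d·G[:,20] = (01010101101010101001001011)·(00000000000000010000000000) mod 2 = 0+0+0+0+0+0+0+0+0+0+0+0+0+0+0+0+0+0+0+0+0+0+0+0+0+0 mod 2 = 0
  c[21] = d·G[:,21] = (01010101101010101001001011)·(00000000000000001000000000) mod 2 = 0+0+0+0+0+0+0+0+0+0+0+0+0+0+0+0+1+0+0+0+0+0+0+0+0+0 mod 2 = 1
  c[22] = d·G[:,22] = (01010101101010101001001011)·(00000000000000000100000000) mod 2 = 0+0+0+0+0+0+0+0+0+0+0+0+0+0+0+0+0+0+0+0+0+0+0+0+0+0 mod 2 = 0
  c[23] = d·G[:,23] = (01010101101010101001001011)·(00000000000000000010000000) mod 2 = 0+0+0+0+0+0+0+0+0+0+0+0+0+0+0+0+0+0+0+0+0+0+0+0+0+0 mod 2 = 0
  c[24] = d·G[:,24] = (01010101101010101001001011)·(00000000000000000001000000) mod 2 = 0+0+0+0+0+0+0+0+0+0+0+0+0+0+0+0+0+0+0+1+0+0+0+0+0+0 mod 2 = 1
  c[25] = d·G[:,25] = (01010101101010101001001011)·(00000000000000000000100000) mod 2 = 0+0+0+0+0+0+0+0+0+0+0+0+0+0+0+0+0+0+0+0+0+0+0+0+0+0 mod 2 = 0
  c[26] = d·G[:,26] = (01010101101010101001001011)·(00000000000000000000010000) mod 2 = 0+0+0+0+0+0+0+0+0+0+0+0+0+0+0+0+0+0+0+0+0+0+0+0+0+0 mod 2 = 0
  c[27] = d·G[:,27] = (01010101101010101001001011)·(00000000000000000000001000) mod 2 = 0+0+0+0+0+0+0+0+0+0+0+0+0+0+0+0+0+0+0+0+0+0+1+0+0+0 mod 2 = 1
  c[28] = d·G[:,28] = (01010101101010101001001011)·(00000000000000000000000100) mod 2 = 0+0+0+0+0+0+0+0+0+0+0+0+0+0+0+0+0+0+0+0+0+0+0+0+0+0 mod 2 = 0
  c[29] = d·G[:,29] = (01010101101010101001001011)·(00000000000000000000000010) mod 2 = 0+0+0+0+0+0+0+0+0+0+0+0+0+0+0+0+0+0+0+0+0+0+0+0+1+0 mod 2 = 1
  c[30] = d·G[:,30] = (01010101101010101001001011)·(00000000000000000000000001) mod 2 = 0+0+0+0+0+0+0+0+0+0+0+0+0+0+0+0+0+0+0+0+0+0+0+0+0+1 mod 2 = 1
Codeword = 0100101001011011010101001001011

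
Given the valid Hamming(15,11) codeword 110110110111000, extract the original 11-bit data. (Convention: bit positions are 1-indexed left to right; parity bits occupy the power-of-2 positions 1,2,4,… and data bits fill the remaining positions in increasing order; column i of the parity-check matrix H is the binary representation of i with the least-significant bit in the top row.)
Parity bits occupy power-of-2 positions; data bits are at positions {3,5,6,7,9,10,11,12,13,14,15} (1-indexed).
Extract: c[3]=0 c[5]=1 c[6]=0 c[7]=1 c[9]=0 c[10]=1 c[11]=1 c[12]=1 c[13]=0 c[14]=0 c[15]=0
Data = 01010111000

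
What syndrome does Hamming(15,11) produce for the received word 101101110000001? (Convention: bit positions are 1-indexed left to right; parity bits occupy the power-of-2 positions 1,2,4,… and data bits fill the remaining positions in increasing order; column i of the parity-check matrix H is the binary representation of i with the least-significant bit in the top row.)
Syndrome s = H · r^T (mod 2), r = 101101110000001:
  s[0] = (101010101010101)·(101101110000001) mod 2 = 1+0+1+0+0+0+1+0+0+0+0+0+0+0+1 mod 2 = 0
  s[1] = (011001100110011)·(101101110000001) mod 2 = 0+0+1+0+0+1+1+0+0+0+0+0+0+0+1 mod 2 = 0
  s[2] = (000111100001111)·(101101110000001) mod 2 = 0+0+0+1+0+1+1+0+0+0+0+0+0+0+1 mod 2 = 0
  s[3] = (000000011111111)·(101101110000001) mod 2 = 0+0+0+0+0+0+0+1+0+0+0+0+0+0+1 mod 2 = 0
Syndrome = 0000
s = 0: no error detected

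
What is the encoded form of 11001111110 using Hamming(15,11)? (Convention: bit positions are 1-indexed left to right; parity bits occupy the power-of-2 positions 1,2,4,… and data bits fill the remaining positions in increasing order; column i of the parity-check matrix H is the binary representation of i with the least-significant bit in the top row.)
Codeword c = d · G (mod 2), d = 11001111110:
  c[0] = d·G[:,0] = (11001111110)·(11011010101) mod 2 = 1+1+0+0+1+0+1+0+1+0+0 mod 2 = 1
  c[1] = d·G[:,1] = (11001111110)·(10110110011) mod 2 = 1+0+0+0+0+1+1+0+0+1+0 mod 2 = 0
  c[2] = d·G[:,2] = (11001111110)·(10000000000) mod 2 = 1+0+0+0+0+0+0+0+0+0+0 mod 2 = 1
  c[3] = d·G[:,3] = (11001111110)·(01110001111) mod 2 = 0+1+0+0+0+0+0+1+1+1+0 mod 2 = 0
  c[4] = d·G[:,4] = (11001111110)·(01000000000) mod 2 = 0+1+0+0+0+0+0+0+0+0+0 mod 2 = 1
  c[5] = d·G[:,5] = (11001111110)·(00100000000) mod 2 = 0+0+0+0+0+0+0+0+0+0+0 mod 2 = 0
  c[6] = d·G[:,6] = (11001111110)·(00010000000) mod 2 = 0+0+0+0+0+0+0+0+0+0+0 mod 2 = 0
  c[7] = d·G[:,7] = (11001111110)·(00001111111) mod 2 = 0+0+0+0+1+1+1+1+1+1+0 mod 2 = 0
  c[8] = d·G[:,8] = (11001111110)·(00001000000) mod 2 = 0+0+0+0+1+0+0+0+0+0+0 mod 2 = 1
  c[9] = d·G[:,9] = (11001111110)·(00000100000) mod 2 = 0+0+0+0+0+1+0+0+0+0+0 mod 2 = 1
  c[10] = d·G[:,10] = (11001111110)·(00000010000) mod 2 = 0+0+0+0+0+0+1+0+0+0+0 mod 2 = 1
  c[11] = d·G[:,11] = (11001111110)·(00000001000) mod 2 = 0+0+0+0+0+0+0+1+0+0+0 mod 2 = 1
  c[12] = d·G[:,12] = (11001111110)·(00000000100) mod 2 = 0+0+0+0+0+0+0+0+1+0+0 mod 2 = 1
  c[13] = d·G[:,13] = (11001111110)·(00000000010) mod 2 = 0+0+0+0+0+0+0+0+0+1+0 mod 2 = 1
  c[14] = d·G[:,14] = (11001111110)·(00000000001) mod 2 = 0+0+0+0+0+0+0+0+0+0+0 mod 2 = 0
Codeword = 101010001111110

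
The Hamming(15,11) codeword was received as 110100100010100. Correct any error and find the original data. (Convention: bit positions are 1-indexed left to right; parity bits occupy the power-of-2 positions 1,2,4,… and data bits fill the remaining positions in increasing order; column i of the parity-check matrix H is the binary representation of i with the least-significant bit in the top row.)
Syndrome s = H · r^T (mod 2), r = 110100100010100:
  s[0] = (101010101010101)·(110100100010100) mod 2 = 1+0+0+0+0+0+1+0+0+0+1+0+1+0+0 mod 2 = 0
  s[1] = (011001100110011)·(110100100010100) mod 2 = 0+1+0+0+0+0+1+0+0+0+1+0+0+0+0 mod 2 = 1
  s[2] = (000111100001111)·(110100100010100) mod 2 = 0+0+0+1+0+0+1+0+0+0+0+0+1+0+0 mod 2 = 1
  s[3] = (000000011111111)·(110100100010100) mod 2 = 0+0+0+0+0+0+0+0+0+0+1+0+1+0+0 mod 2 = 0
Syndrome = 0110
Column 6 of H equals this syndrome → error at bit 6 (1-indexed).
Flip bit 6: 110100100010100 → 110101100010100
Extract data bits at positions {3,5,6,7,9,10,11,12,13,14,15}: 00110010100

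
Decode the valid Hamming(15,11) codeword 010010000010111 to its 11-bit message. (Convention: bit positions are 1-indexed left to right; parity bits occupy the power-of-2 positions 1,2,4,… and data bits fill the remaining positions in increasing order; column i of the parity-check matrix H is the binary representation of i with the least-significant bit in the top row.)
Parity bits occupy power-of-2 positions; data bits are at positions {3,5,6,7,9,10,11,12,13,14,15} (1-indexed).
Extract: c[3]=0 c[5]=1 c[6]=0 c[7]=0 c[9]=0 c[10]=0 c[11]=1 c[12]=0 c[13]=1 c[14]=1 c[15]=1
Data = 01000010111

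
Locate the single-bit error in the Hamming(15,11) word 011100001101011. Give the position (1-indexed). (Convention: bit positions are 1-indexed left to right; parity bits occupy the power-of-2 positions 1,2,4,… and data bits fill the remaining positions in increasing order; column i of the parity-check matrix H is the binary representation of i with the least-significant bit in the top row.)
Syndrome s = H · r^T (mod 2), r = 011100001101011:
  s[0] = (101010101010101)·(011100001101011) mod 2 = 0+0+1+0+0+0+0+0+1+0+0+0+0+0+1 mod 2 = 1
  s[1] = (011001100110011)·(011100001101011) mod 2 = 0+1+1+0+0+0+0+0+0+1+0+0+0+1+1 mod 2 = 1
  s[2] = (000111100001111)·(011100001101011) mod 2 = 0+0+0+1+0+0+0+0+0+0+0+1+0+1+1 mod 2 = 0
  s[3] = (000000011111111)·(011100001101011) mod 2 = 0+0+0+0+0+0+0+0+1+1+0+1+0+1+1 mod 2 = 1
Syndrome = 1101
Column i of H is the binary representation of i, so the syndrome is the binary index of the flipped bit.
Read s = 1101 with s[0] as LSB: 1·2^0 + 1·2^1 + 0·2^2 + 1·2^3 = 11.
Error is at bit position 11.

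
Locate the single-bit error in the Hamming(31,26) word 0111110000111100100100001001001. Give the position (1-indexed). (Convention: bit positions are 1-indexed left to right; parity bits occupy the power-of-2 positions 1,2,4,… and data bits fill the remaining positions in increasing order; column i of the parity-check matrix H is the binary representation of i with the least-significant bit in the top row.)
Syndrome s = H · r^T (mod 2), r = 0111110000111100100100001001001:
  s[0] = (1010101010101010101010101010101)·(0111110000111100100100001001001) mod 2 = 0+0+1+0+1+0+0+0+0+0+1+0+1+0+0+0+1+0+0+0+0+0+0+0+1+0+0+0+0+0+1 mod 2 = 1
  s[1] = (0110011001100110011001100110011)·(0111110000111100100100001001001) mod 2 = 0+1+1+0+0+1+0+0+0+0+1+0+0+1+0+0+0+0+0+0+0+0+0+0+0+0+0+0+0+0+1 mod 2 = 0
  s[2] = (0001111000011110000111100001111)·(0111110000111100100100001001001) mod 2 = 0+0+0+1+1+1+0+0+0+0+0+1+1+1+0+0+0+0+0+1+0+0+0+0+0+0+0+1+0+0+1 mod 2 = 1
  s[3] = (0000000111111110000000011111111)·(0111110000111100100100001001001) mod 2 = 0+0+0+0+0+0+0+0+0+0+1+1+1+1+0+0+0+0+0+0+0+0+0+0+1+0+0+1+0+0+1 mod 2 = 1
  s[4] = (0000000000000001111111111111111)·(0111110000111100100100001001001) mod 2 = 0+0+0+0+0+0+0+0+0+0+0+0+0+0+0+0+1+0+0+1+0+0+0+0+1+0+0+1+0+0+1 mod 2 = 1
Syndrome = 10111
Column i of H is the binary representation of i, so the syndrome is the binary index of the flipped bit.
Read s = 10111 with s[0] as LSB: 1·2^0 + 0·2^1 + 1·2^2 + 1·2^3 + 1·2^4 = 29.
Error is at bit position 29.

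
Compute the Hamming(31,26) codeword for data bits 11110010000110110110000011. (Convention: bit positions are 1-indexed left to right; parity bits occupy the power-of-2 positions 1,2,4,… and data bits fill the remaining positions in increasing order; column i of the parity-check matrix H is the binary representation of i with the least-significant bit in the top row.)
Codeword c = d · G (mod 2), d = 11110010000110110110000011:
  c[0] = d·G[:,0] = (11110010000110110110000011)·(11011010101101010101010101) mod 2 = 1+1+0+1+0+0+1+0+0+0+0+1+0+0+0+1+0+1+0+0+0+0+0+0+0+1 mod 2 = 0
  c[1] = d·G[:,1] = (11110010000110110110000011)·(10110110011011001100110011) mod 2 = 1+0+1+1+0+0+1+0+0+0+0+0+1+0+0+0+0+1+0+0+0+0+0+0+1+1 mod 2 = 0
  c[2] = d·G[:,2] = (11110010000110110110000011)·(10000000000000000000000000) mod 2 = 1+0+0+0+0+0+0+0+0+0+0+0+0+0+0+0+0+0+0+0+0+0+0+0+0+0 mod 2 = 1
  c[3] = d·G[:,3] = (11110010000110110110000011)·(01110001111000111100001111) mod 2 = 0+1+1+1+0+0+0+0+0+0+0+0+0+0+1+1+0+1+0+0+0+0+0+0+1+1 mod 2 = 0
  c[4] = d·G[:,4] = (11110010000110110110000011)·(01000000000000000000000000) mod 2 = 0+1+0+0+0+0+0+0+0+0+0+0+0+0+0+0+0+0+0+0+0+0+0+0+0+0 mod 2 = 1
  c[5] = d·G[:,5] = (11110010000110110110000011)·(00100000000000000000000000) mod 2 = 0+0+1+0+0+0+0+0+0+0+0+0+0+0+0+0+0+0+0+0+0+0+0+0+0+0 mod 2 = 1
  c[6] = d·G[:,6] = (11110010000110110110000011)·(00010000000000000000000000) mod 2 = 0+0+0+1+0+0+0+0+0+0+0+0+0+0+0+0+0+0+0+0+0+0+0+0+0+0 mod 2 = 1
  c[7] = d·G[:,7] = (11110010000110110110000011)·(00001111111000000011111111) mod 2 = 0+0+0+0+0+0+1+0+0+0+0+0+0+0+0+0+0+0+1+0+0+0+0+0+1+1 mod 2 = 0
  c[8] = d·G[:,8] = (11110010000110110110000011)·(00001000000000000000000000) mod 2 = 0+0+0+0+0+0+0+0+0+0+0+0+0+0+0+0+0+0+0+0+0+0+0+0+0+0 mod 2 = 0
  c[9] = d·G[:,9] = (11110010000110110110000011)·(00000100000000000000000000) mod 2 = 0+0+0+0+0+0+0+0+0+0+0+0+0+0+0+0+0+0+0+0+0+0+0+0+0+0 mod 2 = 0
  c[10] = d·G[:,10] = (11110010000110110110000011)·(00000010000000000000000000) mod 2 = 0+0+0+0+0+0+1+0+0+0+0+0+0+0+0+0+0+0+0+0+0+0+0+0+0+0 mod 2 = 1
  c[11] = d·G[:,11] = (11110010000110110110000011)·(00000001000000000000000000) mod 2 = 0+0+0+0+0+0+0+0+0+0+0+0+0+0+0+0+0+0+0+0+0+0+0+0+0+0 mod 2 = 0
  c[12] = d·G[:,12] = (11110010000110110110000011)·(00000000100000000000000000) mod 2 = 0+0+0+0+0+0+0+0+0+0+0+0+0+0+0+0+0+0+0+0+0+0+0+0+0+0 mod 2 = 0
  c[13] = d·G[:,13] = (11110010000110110110000011)·(00000000010000000000000000) mod 2 = 0+0+0+0+0+0+0+0+0+0+0+0+0+0+0+0+0+0+0+0+0+0+0+0+0+0 mod 2 = 0
  c[14] = d·G[:,14] = (11110010000110110110000011)·(00000000001000000000000000) mod 2 = 0+0+0+0+0+0+0+0+0+0+0+0+0+0+0+0+0+0+0+0+0+0+0+0+0+0 mod 2 = 0
  c[15] = d·G[:,15] = (11110010000110110110000011)·(00000000000111111111111111) mod 2 = 0+0+0+0+0+0+0+0+0+0+0+1+1+0+1+1+0+1+1+0+0+0+0+0+1+1 mod 2 = 0
  c[16] = d·G[:,16] = (11110010000110110110000011)·(00000000000100000000000000) mod 2 = 0+0+0+0+0+0+0+0+0+0+0+1+0+0+0+0+0+0+0+0+0+0+0+0+0+0 mod 2 = 1
  c[17] = d·G[:,17] = (11110010000110110110000011)·(00000000000010000000000000) mod 2 = 0+0+0+0+0+0+0+0+0+0+0+0+1+0+0+0+0+0+0+0+0+0+0+0+0+0 mod 2 = 1
  c[18] = d·G[:,18] = (11110010000110110110000011)·(00000000000001000000000000) mod 2 = 0+0+0+0+0+0+0+0+0+0+0+0+0+0+0+0+0+0+0+0+0+0+0+0+0+0 mod 2 = 0
  c[19] = d·G[:,19] = (11110010000110110110000011)·(00000000000000100000000000) mod 2 = 0+0+0+0+0+0+0+0+0+0+0+0+0+0+1+0+0+0+0+0+0+0+0+0+0+0 mod 2 = 1
  c[20] = d·G[:,20] = (11110010000110110110000011)·(00000000000000010000000000) mod 2 = 0+0+0+0+0+0+0+0+0+0+0+0+0+0+0+1+0+0+0+0+0+0+0+0+0+0 mod 2 = 1
  c[21] = d·G[:,21] = (11110010000110110110000011)·(00000000000000001000000000) mod 2 = 0+0+0+0+0+0+0+0+0+0+0+0+0+0+0+0+0+0+0+0+0+0+0+0+0+0 mod 2 = 0
  c[22] = d·G[:,22] = (11110010000110110110000011)·(00000000000000000100000000) mod 2 = 0+0+0+0+0+0+0+0+0+0+0+0+0+0+0+0+0+1+0+0+0+0+0+0+0+0 mod 2 = 1
  c[23] = d·G[:,23] = (11110010000110110110000011)·(00000000000000000010000000) mod 2 = 0+0+0+0+0+0+0+0+0+0+0+0+0+0+0+0+0+0+1+0+0+0+0+0+0+0 mod 2 = 1
  c[24] = d·G[:,24] = (11110010000110110110000011)·(00000000000000000001000000) mod 2 = 0+0+0+0+0+0+0+0+0+0+0+0+0+0+0+0+0+0+0+0+0+0+0+0+0+0 mod 2 = 0
  c[25] = d·G[:,25] = (11110010000110110110000011)·(00000000000000000000100000) mod 2 = 0+0+0+0+0+0+0+0+0+0+0+0+0+0+0+0+0+0+0+0+0+0+0+0+0+0 mod 2 = 0
  c[26] = d·G[:,26] = (11110010000110110110000011)·(00000000000000000000010000) mod 2 = 0+0+0+0+0+0+0+0+0+0+0+0+0+0+0+0+0+0+0+0+0+0+0+0+0+0 mod 2 = 0
  c[27] = d·G[:,27] = (11110010000110110110000011)·(00000000000000000000001000) mod 2 = 0+0+0+0+0+0+0+0+0+0+0+0+0+0+0+0+0+0+0+0+0+0+0+0+0+0 mod 2 = 0
  c[28] = d·G[:,28] = (11110010000110110110000011)·(00000000000000000000000100) mod 2 = 0+0+0+0+0+0+0+0+0+0+0+0+0+0+0+0+0+0+0+0+0+0+0+0+0+0 mod 2 = 0
  c[29] = d·G[:,29] = (11110010000110110110000011)·(00000000000000000000000010) mod 2 = 0+0+0+0+0+0+0+0+0+0+0+0+0+0+0+0+0+0+0+0+0+0+0+0+1+0 mod 2 = 1
  c[30] = d·G[:,30] = (11110010000110110110000011)·(00000000000000000000000001) mod 2 = 0+0+0+0+0+0+0+0+0+0+0+0+0+0+0+0+0+0+0+0+0+0+0+0+0+1 mod 2 = 1
Codeword = 0010111000100000110110110000011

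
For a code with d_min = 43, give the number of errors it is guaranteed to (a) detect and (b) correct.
(a) Detection requires d_min ≥ e+1, so e ≤ d_min − 1 = 42.
(b) Correction requires d_min ≥ 2t+1, so t ≤ ⌊(d_min − 1)/2⌋ = ⌊42/2⌋ = 21.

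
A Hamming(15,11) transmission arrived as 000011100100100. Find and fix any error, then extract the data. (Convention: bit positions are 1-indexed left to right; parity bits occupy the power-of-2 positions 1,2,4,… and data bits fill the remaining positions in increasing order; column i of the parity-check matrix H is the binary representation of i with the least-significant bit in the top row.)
Syndrome s = H · r^T (mod 2), r = 000011100100100:
  s[0] = (101010101010101)·(000011100100100) mod 2 = 0+0+0+0+1+0+1+0+0+0+0+0+1+0+0 mod 2 = 1
  s[1] = (011001100110011)·(000011100100100) mod 2 = 0+0+0+0+0+1+1+0+0+1+0+0+0+0+0 mod 2 = 1
  s[2] = (000111100001111)·(000011100100100) mod 2 = 0+0+0+0+1+1+1+0+0+0+0+0+1+0+0 mod 2 = 0
  s[3] = (000000011111111)·(000011100100100) mod 2 = 0+0+0+0+0+0+0+0+0+1+0+0+1+0+0 mod 2 = 0
Syndrome = 1100
Column 3 of H equals this syndrome → error at bit 3 (1-indexed).
Flip bit 3: 000011100100100 → 001011100100100
Extract data bits at positions {3,5,6,7,9,10,11,12,13,14,15}: 11110100100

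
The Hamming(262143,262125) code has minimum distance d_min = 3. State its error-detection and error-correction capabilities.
Detection only: up to d_min − 1 = 2 errors.
Correction: up to ⌊(d_min − 1)/2⌋ = ⌊2/2⌋ = 1 errors.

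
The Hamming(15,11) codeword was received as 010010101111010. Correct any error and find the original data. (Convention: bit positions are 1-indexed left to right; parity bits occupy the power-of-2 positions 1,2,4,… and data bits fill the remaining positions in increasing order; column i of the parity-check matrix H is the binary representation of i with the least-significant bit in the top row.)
Syndrome s = H · r^T (mod 2), r = 010010101111010:
  s[0] = (101010101010101)·(010010101111010) mod 2 = 0+0+0+0+1+0+1+0+1+0+1+0+0+0+0 mod 2 = 0
  s[1] = (011001100110011)·(010010101111010) mod 2 = 0+1+0+0+0+0+1+0+0+1+1+0+0+1+0 mod 2 = 1
  s[2] = (000111100001111)·(010010101111010) mod 2 = 0+0+0+0+1+0+1+0+0+0+0+1+0+1+0 mod 2 = 0
  s[3] = (000000011111111)·(010010101111010) mod 2 = 0+0+0+0+0+0+0+0+1+1+1+1+0+1+0 mod 2 = 1
Syndrome = 0101
Column 10 of H equals this syndrome → error at bit 10 (1-indexed).
Flip bit 10: 010010101111010 → 010010101011010
Extract data bits at positions {3,5,6,7,9,10,11,12,13,14,15}: 01011011010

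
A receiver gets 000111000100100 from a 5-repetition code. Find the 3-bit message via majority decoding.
Split into 5-bit blocks and majority-vote each:
  block 1 = 00011: 2 ones, 3 zeros → 0
  block 2 = 10001: 2 ones, 3 zeros → 0
  block 3 = 00100: 1 ones, 4 zeros → 0
Decoded = 000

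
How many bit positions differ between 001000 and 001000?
XOR = 000000, count of 1s = 0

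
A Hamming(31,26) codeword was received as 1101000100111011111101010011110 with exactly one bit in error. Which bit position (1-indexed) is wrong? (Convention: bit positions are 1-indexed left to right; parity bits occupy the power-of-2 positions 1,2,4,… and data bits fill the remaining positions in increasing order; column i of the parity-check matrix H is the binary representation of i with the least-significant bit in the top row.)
Syndrome s = H · r^T (mod 2), r = 1101000100111011111101010011110:
  s[0] = (1010101010101010101010101010101)·(1101000100111011111101010011110) mod 2 = 1+0+0+0+0+0+0+0+0+0+1+0+1+0+1+0+1+0+1+0+0+0+0+0+0+0+1+0+1+0+0 mod 2 = 0
  s[1] = (0110011001100110011001100110011)·(1101000100111011111101010011110) mod 2 = 0+1+0+0+0+0+0+0+0+0+1+0+0+0+1+0+0+1+1+0+0+1+0+0+0+0+1+0+0+1+0 mod 2 = 0
  s[2] = (0001111000011110000111100001111)·(1101000100111011111101010011110) mod 2 = 0+0+0+1+0+0+0+0+0+0+0+1+1+0+1+0+0+0+0+1+0+1+0+0+0+0+0+1+1+1+0 mod 2 = 1
  s[3] = (0000000111111110000000011111111)·(1101000100111011111101010011110) mod 2 = 0+0+0+0+0+0+0+1+0+0+1+1+1+0+1+0+0+0+0+0+0+0+0+1+0+0+1+1+1+1+0 mod 2 = 0
  s[4] = (0000000000000001111111111111111)·(1101000100111011111101010011110) mod 2 = 0+0+0+0+0+0+0+0+0+0+0+0+0+0+0+1+1+1+1+1+0+1+0+1+0+0+1+1+1+1+0 mod 2 = 1
Syndrome = 00101
Column i of H is the binary representation of i, so the syndrome is the binary index of the flipped bit.
Read s = 00101 with s[0] as LSB: 0·2^0 + 0·2^1 + 1·2^2 + 0·2^3 + 1·2^4 = 20.
Error is at bit position 20.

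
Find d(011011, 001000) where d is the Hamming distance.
XOR = 010011, count of 1s = 3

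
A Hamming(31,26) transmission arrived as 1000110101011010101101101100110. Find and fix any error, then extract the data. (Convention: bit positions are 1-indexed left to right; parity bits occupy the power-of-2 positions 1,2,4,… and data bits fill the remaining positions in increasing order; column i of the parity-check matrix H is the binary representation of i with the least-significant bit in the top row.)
Syndrome s = H · r^T (mod 2), r = 1000110101011010101101101100110:
  s[0] = (1010101010101010101010101010101)·(1000110101011010101101101100110) mod 2 = 1+0+0+0+1+0+0+0+0+0+0+0+1+0+1+0+1+0+1+0+0+0+1+0+1+0+0+0+1+0+0 mod 2 = 1
  s[1] = (0110011001100110011001100110011)·(1000110101011010101101101100110) mod 2 = 0+0+0+0+0+1+0+0+0+1+0+0+0+0+1+0+0+0+1+0+0+1+1+0+0+1+0+0+0+1+0 mod 2 = 0
  s[2] = (0001111000011110000111100001111)·(1000110101011010101101101100110) mod 2 = 0+0+0+0+1+1+0+0+0+0+0+1+1+0+1+0+0+0+0+1+0+1+1+0+0+0+0+0+1+1+0 mod 2 = 0
  s[3] = (0000000111111110000000011111111)·(1000110101011010101101101100110) mod 2 = 0+0+0+0+0+0+0+1+0+1+0+1+1+0+1+0+0+0+0+0+0+0+0+0+1+1+0+0+1+1+0 mod 2 = 1
  s[4] = (0000000000000001111111111111111)·(1000110101011010101101101100110) mod 2 = 0+0+0+0+0+0+0+0+0+0+0+0+0+0+0+0+1+0+1+1+0+1+1+0+1+1+0+0+1+1+0 mod 2 = 1
Syndrome = 10011
Column 25 of H equals this syndrome → error at bit 25 (1-indexed).
Flip bit 25: 1000110101011010101101101100110 → 1000110101011010101101100100110
Extract data bits at positions {3,5,6,7,9,10,11,12,13,14,15,17,18,19,20,21,22,23,24,25,26,27,28,29,30,31}: 01100101101101101100100110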